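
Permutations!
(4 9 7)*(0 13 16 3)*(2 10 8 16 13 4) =(0 4 9 7 2 10 8 16 3) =[4, 1, 10, 0, 9, 5, 6, 2, 16, 7, 8, 11, 12, 13, 14, 15, 3]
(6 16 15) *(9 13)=(6 16 15)(9 13)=[0, 1, 2, 3, 4, 5, 16, 7, 8, 13, 10, 11, 12, 9, 14, 6, 15]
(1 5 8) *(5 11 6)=(1 11 6 5 8)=[0, 11, 2, 3, 4, 8, 5, 7, 1, 9, 10, 6]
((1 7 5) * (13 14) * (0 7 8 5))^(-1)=((0 7)(1 8 5)(13 14))^(-1)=(0 7)(1 5 8)(13 14)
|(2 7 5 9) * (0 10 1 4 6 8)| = 12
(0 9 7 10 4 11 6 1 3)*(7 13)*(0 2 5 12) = (0 9 13 7 10 4 11 6 1 3 2 5 12) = [9, 3, 5, 2, 11, 12, 1, 10, 8, 13, 4, 6, 0, 7]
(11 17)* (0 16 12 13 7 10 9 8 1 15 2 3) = (0 16 12 13 7 10 9 8 1 15 2 3)(11 17) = [16, 15, 3, 0, 4, 5, 6, 10, 1, 8, 9, 17, 13, 7, 14, 2, 12, 11]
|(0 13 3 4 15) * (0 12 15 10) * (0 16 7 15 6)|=10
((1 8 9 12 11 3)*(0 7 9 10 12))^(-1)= (0 9 7)(1 3 11 12 10 8)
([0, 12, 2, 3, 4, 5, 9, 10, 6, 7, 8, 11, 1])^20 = [0, 1, 2, 3, 4, 5, 6, 7, 8, 9, 10, 11, 12]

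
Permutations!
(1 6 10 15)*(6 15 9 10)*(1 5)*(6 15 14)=(1 14 6 15 5)(9 10)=[0, 14, 2, 3, 4, 1, 15, 7, 8, 10, 9, 11, 12, 13, 6, 5]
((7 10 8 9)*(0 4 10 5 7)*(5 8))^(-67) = ((0 4 10 5 7 8 9))^(-67) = (0 5 9 10 8 4 7)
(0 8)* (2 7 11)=(0 8)(2 7 11)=[8, 1, 7, 3, 4, 5, 6, 11, 0, 9, 10, 2]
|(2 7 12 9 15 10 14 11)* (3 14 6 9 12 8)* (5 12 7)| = |(2 5 12 7 8 3 14 11)(6 9 15 10)| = 8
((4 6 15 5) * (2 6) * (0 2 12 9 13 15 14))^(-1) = ((0 2 6 14)(4 12 9 13 15 5))^(-1) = (0 14 6 2)(4 5 15 13 9 12)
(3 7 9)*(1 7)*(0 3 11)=[3, 7, 2, 1, 4, 5, 6, 9, 8, 11, 10, 0]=(0 3 1 7 9 11)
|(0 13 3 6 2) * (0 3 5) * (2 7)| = |(0 13 5)(2 3 6 7)| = 12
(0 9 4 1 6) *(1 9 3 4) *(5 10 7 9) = (0 3 4 5 10 7 9 1 6) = [3, 6, 2, 4, 5, 10, 0, 9, 8, 1, 7]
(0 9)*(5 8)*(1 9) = (0 1 9)(5 8) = [1, 9, 2, 3, 4, 8, 6, 7, 5, 0]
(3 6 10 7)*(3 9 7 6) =[0, 1, 2, 3, 4, 5, 10, 9, 8, 7, 6] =(6 10)(7 9)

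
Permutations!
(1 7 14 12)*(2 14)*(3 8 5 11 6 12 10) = (1 7 2 14 10 3 8 5 11 6 12) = [0, 7, 14, 8, 4, 11, 12, 2, 5, 9, 3, 6, 1, 13, 10]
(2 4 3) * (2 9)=(2 4 3 9)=[0, 1, 4, 9, 3, 5, 6, 7, 8, 2]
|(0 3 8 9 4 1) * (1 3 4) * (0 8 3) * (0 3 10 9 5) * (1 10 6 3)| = 10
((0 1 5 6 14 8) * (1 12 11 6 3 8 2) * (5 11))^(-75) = ((0 12 5 3 8)(1 11 6 14 2))^(-75) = (14)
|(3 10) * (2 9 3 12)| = 5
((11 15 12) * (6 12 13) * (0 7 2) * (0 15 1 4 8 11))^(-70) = (15)(1 8)(4 11)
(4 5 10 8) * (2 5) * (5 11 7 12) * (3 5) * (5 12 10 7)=(2 11 5 7 10 8 4)(3 12)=[0, 1, 11, 12, 2, 7, 6, 10, 4, 9, 8, 5, 3]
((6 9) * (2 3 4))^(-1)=(2 4 3)(6 9)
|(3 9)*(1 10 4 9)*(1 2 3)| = 4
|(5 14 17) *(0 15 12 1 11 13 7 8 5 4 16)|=13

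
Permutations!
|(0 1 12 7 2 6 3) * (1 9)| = 8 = |(0 9 1 12 7 2 6 3)|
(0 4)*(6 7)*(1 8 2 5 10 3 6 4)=(0 1 8 2 5 10 3 6 7 4)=[1, 8, 5, 6, 0, 10, 7, 4, 2, 9, 3]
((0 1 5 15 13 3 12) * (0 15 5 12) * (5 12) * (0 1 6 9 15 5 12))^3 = ((0 6 9 15 13 3 1 12 5))^3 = (0 15 1)(3 5 9)(6 13 12)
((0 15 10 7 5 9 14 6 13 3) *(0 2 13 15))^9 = ((2 13 3)(5 9 14 6 15 10 7))^9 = (5 14 15 7 9 6 10)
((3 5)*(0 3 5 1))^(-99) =(5)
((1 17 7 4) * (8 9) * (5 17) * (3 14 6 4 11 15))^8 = ((1 5 17 7 11 15 3 14 6 4)(8 9))^8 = (1 6 3 11 17)(4 14 15 7 5)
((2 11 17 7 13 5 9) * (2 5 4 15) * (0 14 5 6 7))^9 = (0 2 13 9)(4 6 14 11)(5 17 15 7) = ((0 14 5 9 6 7 13 4 15 2 11 17))^9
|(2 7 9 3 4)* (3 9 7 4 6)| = |(9)(2 4)(3 6)| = 2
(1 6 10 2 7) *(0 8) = [8, 6, 7, 3, 4, 5, 10, 1, 0, 9, 2] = (0 8)(1 6 10 2 7)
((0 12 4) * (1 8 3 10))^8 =(0 4 12)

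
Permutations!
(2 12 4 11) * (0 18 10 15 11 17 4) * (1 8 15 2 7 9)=[18, 8, 12, 3, 17, 5, 6, 9, 15, 1, 2, 7, 0, 13, 14, 11, 16, 4, 10]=(0 18 10 2 12)(1 8 15 11 7 9)(4 17)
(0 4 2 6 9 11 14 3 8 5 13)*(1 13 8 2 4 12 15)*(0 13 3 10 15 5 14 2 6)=(0 12 5 8 14 10 15 1 3 6 9 11 2)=[12, 3, 0, 6, 4, 8, 9, 7, 14, 11, 15, 2, 5, 13, 10, 1]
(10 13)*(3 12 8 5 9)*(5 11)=[0, 1, 2, 12, 4, 9, 6, 7, 11, 3, 13, 5, 8, 10]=(3 12 8 11 5 9)(10 13)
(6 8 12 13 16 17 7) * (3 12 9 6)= (3 12 13 16 17 7)(6 8 9)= [0, 1, 2, 12, 4, 5, 8, 3, 9, 6, 10, 11, 13, 16, 14, 15, 17, 7]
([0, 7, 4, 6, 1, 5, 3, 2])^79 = [0, 4, 7, 6, 2, 5, 3, 1]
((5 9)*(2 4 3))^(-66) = (9)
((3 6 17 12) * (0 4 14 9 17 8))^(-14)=(0 17 8 9 6 14 3 4 12)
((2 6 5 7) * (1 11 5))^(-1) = ((1 11 5 7 2 6))^(-1) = (1 6 2 7 5 11)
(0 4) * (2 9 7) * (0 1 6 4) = [0, 6, 9, 3, 1, 5, 4, 2, 8, 7] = (1 6 4)(2 9 7)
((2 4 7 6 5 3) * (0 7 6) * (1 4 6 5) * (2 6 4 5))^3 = (0 7)(1 6 3 5)(2 4)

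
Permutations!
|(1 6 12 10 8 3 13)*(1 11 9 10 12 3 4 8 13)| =12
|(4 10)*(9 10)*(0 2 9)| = 5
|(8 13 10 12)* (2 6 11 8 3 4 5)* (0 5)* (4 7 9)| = |(0 5 2 6 11 8 13 10 12 3 7 9 4)| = 13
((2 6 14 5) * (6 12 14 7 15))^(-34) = ((2 12 14 5)(6 7 15))^(-34) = (2 14)(5 12)(6 15 7)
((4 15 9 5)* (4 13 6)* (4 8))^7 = (15)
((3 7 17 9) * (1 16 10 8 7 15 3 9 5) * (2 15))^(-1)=(1 5 17 7 8 10 16)(2 3 15)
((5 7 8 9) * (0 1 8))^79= ((0 1 8 9 5 7))^79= (0 1 8 9 5 7)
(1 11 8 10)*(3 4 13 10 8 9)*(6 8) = (1 11 9 3 4 13 10)(6 8) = [0, 11, 2, 4, 13, 5, 8, 7, 6, 3, 1, 9, 12, 10]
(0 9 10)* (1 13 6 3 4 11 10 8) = [9, 13, 2, 4, 11, 5, 3, 7, 1, 8, 0, 10, 12, 6] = (0 9 8 1 13 6 3 4 11 10)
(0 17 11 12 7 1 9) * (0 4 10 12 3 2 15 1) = (0 17 11 3 2 15 1 9 4 10 12 7) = [17, 9, 15, 2, 10, 5, 6, 0, 8, 4, 12, 3, 7, 13, 14, 1, 16, 11]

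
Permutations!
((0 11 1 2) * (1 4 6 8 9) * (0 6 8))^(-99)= (0 1 4 6 9 11 2 8)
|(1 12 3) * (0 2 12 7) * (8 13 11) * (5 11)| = 12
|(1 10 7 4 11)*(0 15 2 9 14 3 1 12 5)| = 13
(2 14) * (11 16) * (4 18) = (2 14)(4 18)(11 16) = [0, 1, 14, 3, 18, 5, 6, 7, 8, 9, 10, 16, 12, 13, 2, 15, 11, 17, 4]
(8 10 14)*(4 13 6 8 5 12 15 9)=(4 13 6 8 10 14 5 12 15 9)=[0, 1, 2, 3, 13, 12, 8, 7, 10, 4, 14, 11, 15, 6, 5, 9]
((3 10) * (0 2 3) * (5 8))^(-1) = ((0 2 3 10)(5 8))^(-1) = (0 10 3 2)(5 8)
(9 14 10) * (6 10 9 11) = (6 10 11)(9 14) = [0, 1, 2, 3, 4, 5, 10, 7, 8, 14, 11, 6, 12, 13, 9]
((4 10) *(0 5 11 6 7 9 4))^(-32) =(11) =((0 5 11 6 7 9 4 10))^(-32)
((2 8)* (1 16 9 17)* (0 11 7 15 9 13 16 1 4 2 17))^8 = ((0 11 7 15 9)(2 8 17 4)(13 16))^8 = (17)(0 15 11 9 7)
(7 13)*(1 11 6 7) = [0, 11, 2, 3, 4, 5, 7, 13, 8, 9, 10, 6, 12, 1] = (1 11 6 7 13)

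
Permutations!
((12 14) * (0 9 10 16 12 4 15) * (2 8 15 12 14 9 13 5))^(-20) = ((0 13 5 2 8 15)(4 12 9 10 16 14))^(-20) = (0 8 5)(2 13 15)(4 16 9)(10 12 14)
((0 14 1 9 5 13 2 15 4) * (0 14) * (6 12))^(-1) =(1 14 4 15 2 13 5 9)(6 12)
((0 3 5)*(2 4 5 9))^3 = (0 2)(3 4)(5 9)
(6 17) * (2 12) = (2 12)(6 17) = [0, 1, 12, 3, 4, 5, 17, 7, 8, 9, 10, 11, 2, 13, 14, 15, 16, 6]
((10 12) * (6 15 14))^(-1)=((6 15 14)(10 12))^(-1)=(6 14 15)(10 12)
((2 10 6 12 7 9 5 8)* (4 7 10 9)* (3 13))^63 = (2 8 5 9)(3 13)(4 7)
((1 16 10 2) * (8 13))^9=(1 16 10 2)(8 13)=((1 16 10 2)(8 13))^9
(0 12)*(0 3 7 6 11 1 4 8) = [12, 4, 2, 7, 8, 5, 11, 6, 0, 9, 10, 1, 3] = (0 12 3 7 6 11 1 4 8)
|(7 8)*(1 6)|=2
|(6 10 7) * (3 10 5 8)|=6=|(3 10 7 6 5 8)|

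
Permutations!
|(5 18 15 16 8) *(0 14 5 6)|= |(0 14 5 18 15 16 8 6)|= 8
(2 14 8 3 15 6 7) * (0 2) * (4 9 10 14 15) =(0 2 15 6 7)(3 4 9 10 14 8) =[2, 1, 15, 4, 9, 5, 7, 0, 3, 10, 14, 11, 12, 13, 8, 6]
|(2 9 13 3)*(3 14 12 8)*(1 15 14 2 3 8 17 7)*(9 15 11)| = |(1 11 9 13 2 15 14 12 17 7)| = 10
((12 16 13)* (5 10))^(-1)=(5 10)(12 13 16)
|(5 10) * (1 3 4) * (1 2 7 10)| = 7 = |(1 3 4 2 7 10 5)|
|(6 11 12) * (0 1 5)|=|(0 1 5)(6 11 12)|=3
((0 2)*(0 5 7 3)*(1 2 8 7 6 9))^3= (0 3 7 8)(1 6 2 9 5)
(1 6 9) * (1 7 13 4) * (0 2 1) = [2, 6, 1, 3, 0, 5, 9, 13, 8, 7, 10, 11, 12, 4] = (0 2 1 6 9 7 13 4)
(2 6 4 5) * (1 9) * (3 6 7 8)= [0, 9, 7, 6, 5, 2, 4, 8, 3, 1]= (1 9)(2 7 8 3 6 4 5)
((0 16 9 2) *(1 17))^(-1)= (0 2 9 16)(1 17)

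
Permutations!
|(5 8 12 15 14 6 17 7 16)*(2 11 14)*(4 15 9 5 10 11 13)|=28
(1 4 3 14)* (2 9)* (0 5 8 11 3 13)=[5, 4, 9, 14, 13, 8, 6, 7, 11, 2, 10, 3, 12, 0, 1]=(0 5 8 11 3 14 1 4 13)(2 9)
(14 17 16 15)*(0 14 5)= [14, 1, 2, 3, 4, 0, 6, 7, 8, 9, 10, 11, 12, 13, 17, 5, 15, 16]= (0 14 17 16 15 5)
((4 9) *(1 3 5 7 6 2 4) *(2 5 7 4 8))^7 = (9)(2 8)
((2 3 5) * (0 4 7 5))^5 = ((0 4 7 5 2 3))^5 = (0 3 2 5 7 4)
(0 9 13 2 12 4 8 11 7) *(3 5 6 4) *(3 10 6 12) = (0 9 13 2 3 5 12 10 6 4 8 11 7) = [9, 1, 3, 5, 8, 12, 4, 0, 11, 13, 6, 7, 10, 2]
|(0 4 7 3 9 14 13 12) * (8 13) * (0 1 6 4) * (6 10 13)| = 28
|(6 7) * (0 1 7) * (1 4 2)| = |(0 4 2 1 7 6)| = 6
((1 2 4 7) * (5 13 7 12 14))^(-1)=(1 7 13 5 14 12 4 2)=((1 2 4 12 14 5 13 7))^(-1)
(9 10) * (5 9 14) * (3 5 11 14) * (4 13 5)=(3 4 13 5 9 10)(11 14)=[0, 1, 2, 4, 13, 9, 6, 7, 8, 10, 3, 14, 12, 5, 11]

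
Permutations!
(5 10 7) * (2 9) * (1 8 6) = (1 8 6)(2 9)(5 10 7) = [0, 8, 9, 3, 4, 10, 1, 5, 6, 2, 7]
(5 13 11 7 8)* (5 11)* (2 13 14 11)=(2 13 5 14 11 7 8)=[0, 1, 13, 3, 4, 14, 6, 8, 2, 9, 10, 7, 12, 5, 11]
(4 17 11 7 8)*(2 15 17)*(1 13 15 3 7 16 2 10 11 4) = (1 13 15 17 4 10 11 16 2 3 7 8) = [0, 13, 3, 7, 10, 5, 6, 8, 1, 9, 11, 16, 12, 15, 14, 17, 2, 4]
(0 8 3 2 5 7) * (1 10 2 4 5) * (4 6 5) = (0 8 3 6 5 7)(1 10 2) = [8, 10, 1, 6, 4, 7, 5, 0, 3, 9, 2]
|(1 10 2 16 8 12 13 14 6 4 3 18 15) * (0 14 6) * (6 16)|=8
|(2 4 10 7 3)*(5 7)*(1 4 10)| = 10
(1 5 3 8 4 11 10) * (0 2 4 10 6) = [2, 5, 4, 8, 11, 3, 0, 7, 10, 9, 1, 6] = (0 2 4 11 6)(1 5 3 8 10)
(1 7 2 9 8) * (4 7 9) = [0, 9, 4, 3, 7, 5, 6, 2, 1, 8] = (1 9 8)(2 4 7)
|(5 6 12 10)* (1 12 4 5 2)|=12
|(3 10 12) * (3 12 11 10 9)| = 2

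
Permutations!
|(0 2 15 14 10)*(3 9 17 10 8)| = 9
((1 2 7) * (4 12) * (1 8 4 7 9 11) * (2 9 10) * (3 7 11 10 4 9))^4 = ((1 3 7 8 9 10 2 4 12 11))^4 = (1 9 12 7 2)(3 10 11 8 4)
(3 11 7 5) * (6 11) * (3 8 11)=(3 6)(5 8 11 7)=[0, 1, 2, 6, 4, 8, 3, 5, 11, 9, 10, 7]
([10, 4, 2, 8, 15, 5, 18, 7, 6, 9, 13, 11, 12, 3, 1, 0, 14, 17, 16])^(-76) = (0 14 8)(1 6 10)(3 15 16)(4 18 13)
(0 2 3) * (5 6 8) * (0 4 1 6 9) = [2, 6, 3, 4, 1, 9, 8, 7, 5, 0] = (0 2 3 4 1 6 8 5 9)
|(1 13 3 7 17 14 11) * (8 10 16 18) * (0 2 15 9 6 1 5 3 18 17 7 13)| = 30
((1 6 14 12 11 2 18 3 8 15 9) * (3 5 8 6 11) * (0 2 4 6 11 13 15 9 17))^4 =(0 8 15 18 1)(2 9 17 5 13)(3 14 4)(6 11 12)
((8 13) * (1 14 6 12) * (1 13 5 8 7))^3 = (1 12)(5 8)(6 7)(13 14)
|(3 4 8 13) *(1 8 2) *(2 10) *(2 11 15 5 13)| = |(1 8 2)(3 4 10 11 15 5 13)| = 21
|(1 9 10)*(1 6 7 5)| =6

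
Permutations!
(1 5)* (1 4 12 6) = (1 5 4 12 6) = [0, 5, 2, 3, 12, 4, 1, 7, 8, 9, 10, 11, 6]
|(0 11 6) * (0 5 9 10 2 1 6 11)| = 6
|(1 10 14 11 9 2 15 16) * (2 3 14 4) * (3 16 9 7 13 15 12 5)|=14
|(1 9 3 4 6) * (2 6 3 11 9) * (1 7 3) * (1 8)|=|(1 2 6 7 3 4 8)(9 11)|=14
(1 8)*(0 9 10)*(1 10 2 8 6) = (0 9 2 8 10)(1 6) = [9, 6, 8, 3, 4, 5, 1, 7, 10, 2, 0]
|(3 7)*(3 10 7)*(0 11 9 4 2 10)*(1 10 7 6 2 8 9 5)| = |(0 11 5 1 10 6 2 7)(4 8 9)| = 24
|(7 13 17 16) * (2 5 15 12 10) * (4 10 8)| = |(2 5 15 12 8 4 10)(7 13 17 16)| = 28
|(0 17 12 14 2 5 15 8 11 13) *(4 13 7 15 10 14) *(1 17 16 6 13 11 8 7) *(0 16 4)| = 12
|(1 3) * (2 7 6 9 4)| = |(1 3)(2 7 6 9 4)| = 10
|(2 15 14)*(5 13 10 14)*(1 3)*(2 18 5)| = 10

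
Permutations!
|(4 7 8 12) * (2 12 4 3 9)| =12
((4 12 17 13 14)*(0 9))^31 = ((0 9)(4 12 17 13 14))^31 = (0 9)(4 12 17 13 14)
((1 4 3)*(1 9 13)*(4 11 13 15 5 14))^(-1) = ((1 11 13)(3 9 15 5 14 4))^(-1) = (1 13 11)(3 4 14 5 15 9)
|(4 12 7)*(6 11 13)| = |(4 12 7)(6 11 13)| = 3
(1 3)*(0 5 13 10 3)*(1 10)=(0 5 13 1)(3 10)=[5, 0, 2, 10, 4, 13, 6, 7, 8, 9, 3, 11, 12, 1]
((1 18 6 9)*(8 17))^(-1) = (1 9 6 18)(8 17)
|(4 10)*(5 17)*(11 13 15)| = 6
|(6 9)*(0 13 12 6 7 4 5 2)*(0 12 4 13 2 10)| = 10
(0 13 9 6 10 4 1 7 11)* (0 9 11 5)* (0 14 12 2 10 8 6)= (0 13 11 9)(1 7 5 14 12 2 10 4)(6 8)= [13, 7, 10, 3, 1, 14, 8, 5, 6, 0, 4, 9, 2, 11, 12]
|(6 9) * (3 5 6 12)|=|(3 5 6 9 12)|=5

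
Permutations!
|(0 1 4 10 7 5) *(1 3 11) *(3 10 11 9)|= 12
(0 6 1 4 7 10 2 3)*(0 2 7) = (0 6 1 4)(2 3)(7 10) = [6, 4, 3, 2, 0, 5, 1, 10, 8, 9, 7]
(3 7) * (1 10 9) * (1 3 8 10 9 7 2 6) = [0, 9, 6, 2, 4, 5, 1, 8, 10, 3, 7] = (1 9 3 2 6)(7 8 10)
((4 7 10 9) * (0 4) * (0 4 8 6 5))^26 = ((0 8 6 5)(4 7 10 9))^26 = (0 6)(4 10)(5 8)(7 9)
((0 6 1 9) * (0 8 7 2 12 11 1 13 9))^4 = ((0 6 13 9 8 7 2 12 11 1))^4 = (0 8 11 13 2)(1 9 12 6 7)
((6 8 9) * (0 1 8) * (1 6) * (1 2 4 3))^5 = ((0 6)(1 8 9 2 4 3))^5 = (0 6)(1 3 4 2 9 8)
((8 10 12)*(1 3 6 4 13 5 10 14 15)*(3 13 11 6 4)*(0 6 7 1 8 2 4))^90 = ((0 6 3)(1 13 5 10 12 2 4 11 7)(8 14 15))^90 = (15)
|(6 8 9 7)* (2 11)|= |(2 11)(6 8 9 7)|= 4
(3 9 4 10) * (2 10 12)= (2 10 3 9 4 12)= [0, 1, 10, 9, 12, 5, 6, 7, 8, 4, 3, 11, 2]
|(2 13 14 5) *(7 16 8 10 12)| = |(2 13 14 5)(7 16 8 10 12)| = 20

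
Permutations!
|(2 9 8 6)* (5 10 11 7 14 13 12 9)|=11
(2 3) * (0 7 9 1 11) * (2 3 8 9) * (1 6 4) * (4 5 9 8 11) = (0 7 2 11)(1 4)(5 9 6) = [7, 4, 11, 3, 1, 9, 5, 2, 8, 6, 10, 0]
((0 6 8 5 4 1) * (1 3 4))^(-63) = ((0 6 8 5 1)(3 4))^(-63) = (0 8 1 6 5)(3 4)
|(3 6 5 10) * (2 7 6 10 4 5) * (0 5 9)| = |(0 5 4 9)(2 7 6)(3 10)| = 12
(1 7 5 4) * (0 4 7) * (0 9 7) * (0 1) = (0 4)(1 9 7 5) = [4, 9, 2, 3, 0, 1, 6, 5, 8, 7]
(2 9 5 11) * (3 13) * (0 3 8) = (0 3 13 8)(2 9 5 11) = [3, 1, 9, 13, 4, 11, 6, 7, 0, 5, 10, 2, 12, 8]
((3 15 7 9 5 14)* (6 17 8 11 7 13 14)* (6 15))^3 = ((3 6 17 8 11 7 9 5 15 13 14))^3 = (3 8 9 13 6 11 5 14 17 7 15)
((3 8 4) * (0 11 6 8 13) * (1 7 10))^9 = (0 6 4 13 11 8 3)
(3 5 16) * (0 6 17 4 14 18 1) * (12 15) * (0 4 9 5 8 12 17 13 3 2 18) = (0 6 13 3 8 12 15 17 9 5 16 2 18 1 4 14) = [6, 4, 18, 8, 14, 16, 13, 7, 12, 5, 10, 11, 15, 3, 0, 17, 2, 9, 1]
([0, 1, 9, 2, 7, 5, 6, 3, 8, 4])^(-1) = [0, 1, 3, 7, 9, 5, 6, 4, 8, 2]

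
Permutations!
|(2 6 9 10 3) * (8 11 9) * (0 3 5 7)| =|(0 3 2 6 8 11 9 10 5 7)| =10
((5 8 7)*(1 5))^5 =(1 5 8 7) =((1 5 8 7))^5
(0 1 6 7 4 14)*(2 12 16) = (0 1 6 7 4 14)(2 12 16) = [1, 6, 12, 3, 14, 5, 7, 4, 8, 9, 10, 11, 16, 13, 0, 15, 2]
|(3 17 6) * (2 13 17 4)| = 6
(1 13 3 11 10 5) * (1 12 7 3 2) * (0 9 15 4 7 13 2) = (0 9 15 4 7 3 11 10 5 12 13)(1 2) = [9, 2, 1, 11, 7, 12, 6, 3, 8, 15, 5, 10, 13, 0, 14, 4]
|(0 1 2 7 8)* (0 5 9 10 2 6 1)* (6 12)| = |(1 12 6)(2 7 8 5 9 10)| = 6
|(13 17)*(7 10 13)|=4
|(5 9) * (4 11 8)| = |(4 11 8)(5 9)| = 6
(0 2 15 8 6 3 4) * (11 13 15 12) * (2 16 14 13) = (0 16 14 13 15 8 6 3 4)(2 12 11) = [16, 1, 12, 4, 0, 5, 3, 7, 6, 9, 10, 2, 11, 15, 13, 8, 14]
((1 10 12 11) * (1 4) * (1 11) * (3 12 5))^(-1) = (1 12 3 5 10)(4 11)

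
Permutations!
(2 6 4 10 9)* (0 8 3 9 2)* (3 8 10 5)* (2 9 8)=[10, 1, 6, 8, 5, 3, 4, 7, 2, 0, 9]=(0 10 9)(2 6 4 5 3 8)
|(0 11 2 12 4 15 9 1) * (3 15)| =|(0 11 2 12 4 3 15 9 1)| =9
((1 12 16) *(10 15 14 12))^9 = (1 14)(10 12)(15 16) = ((1 10 15 14 12 16))^9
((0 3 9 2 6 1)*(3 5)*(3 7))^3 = ((0 5 7 3 9 2 6 1))^3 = (0 3 6 5 9 1 7 2)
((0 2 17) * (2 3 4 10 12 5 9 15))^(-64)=((0 3 4 10 12 5 9 15 2 17))^(-64)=(0 9 4 2 12)(3 15 10 17 5)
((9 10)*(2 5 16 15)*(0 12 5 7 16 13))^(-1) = (0 13 5 12)(2 15 16 7)(9 10)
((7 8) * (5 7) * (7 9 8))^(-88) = (5 8 9)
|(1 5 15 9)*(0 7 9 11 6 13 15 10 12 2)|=8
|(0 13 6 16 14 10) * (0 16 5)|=12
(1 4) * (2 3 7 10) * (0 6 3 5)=(0 6 3 7 10 2 5)(1 4)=[6, 4, 5, 7, 1, 0, 3, 10, 8, 9, 2]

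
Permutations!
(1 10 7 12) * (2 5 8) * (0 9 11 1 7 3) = [9, 10, 5, 0, 4, 8, 6, 12, 2, 11, 3, 1, 7] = (0 9 11 1 10 3)(2 5 8)(7 12)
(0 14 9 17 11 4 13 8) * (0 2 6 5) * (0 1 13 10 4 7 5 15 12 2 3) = (0 14 9 17 11 7 5 1 13 8 3)(2 6 15 12)(4 10) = [14, 13, 6, 0, 10, 1, 15, 5, 3, 17, 4, 7, 2, 8, 9, 12, 16, 11]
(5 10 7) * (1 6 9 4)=[0, 6, 2, 3, 1, 10, 9, 5, 8, 4, 7]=(1 6 9 4)(5 10 7)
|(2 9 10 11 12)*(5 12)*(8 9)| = 7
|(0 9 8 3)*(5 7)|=4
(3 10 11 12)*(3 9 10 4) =(3 4)(9 10 11 12) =[0, 1, 2, 4, 3, 5, 6, 7, 8, 10, 11, 12, 9]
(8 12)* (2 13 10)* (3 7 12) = (2 13 10)(3 7 12 8) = [0, 1, 13, 7, 4, 5, 6, 12, 3, 9, 2, 11, 8, 10]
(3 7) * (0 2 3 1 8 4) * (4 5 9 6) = (0 2 3 7 1 8 5 9 6 4) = [2, 8, 3, 7, 0, 9, 4, 1, 5, 6]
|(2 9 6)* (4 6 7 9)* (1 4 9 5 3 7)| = |(1 4 6 2 9)(3 7 5)| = 15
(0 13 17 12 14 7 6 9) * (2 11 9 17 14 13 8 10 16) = [8, 1, 11, 3, 4, 5, 17, 6, 10, 0, 16, 9, 13, 14, 7, 15, 2, 12] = (0 8 10 16 2 11 9)(6 17 12 13 14 7)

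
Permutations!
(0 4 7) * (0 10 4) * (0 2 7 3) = [2, 1, 7, 0, 3, 5, 6, 10, 8, 9, 4] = (0 2 7 10 4 3)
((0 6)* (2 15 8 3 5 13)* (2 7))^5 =((0 6)(2 15 8 3 5 13 7))^5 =(0 6)(2 13 3 15 7 5 8)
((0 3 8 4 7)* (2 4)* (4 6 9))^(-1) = (0 7 4 9 6 2 8 3)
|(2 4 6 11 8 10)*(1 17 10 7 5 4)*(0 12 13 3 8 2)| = |(0 12 13 3 8 7 5 4 6 11 2 1 17 10)| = 14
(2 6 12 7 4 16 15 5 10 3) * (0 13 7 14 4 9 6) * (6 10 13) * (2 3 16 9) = [6, 1, 0, 3, 9, 13, 12, 2, 8, 10, 16, 11, 14, 7, 4, 5, 15] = (0 6 12 14 4 9 10 16 15 5 13 7 2)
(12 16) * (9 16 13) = (9 16 12 13) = [0, 1, 2, 3, 4, 5, 6, 7, 8, 16, 10, 11, 13, 9, 14, 15, 12]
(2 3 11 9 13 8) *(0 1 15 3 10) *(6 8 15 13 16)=(0 1 13 15 3 11 9 16 6 8 2 10)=[1, 13, 10, 11, 4, 5, 8, 7, 2, 16, 0, 9, 12, 15, 14, 3, 6]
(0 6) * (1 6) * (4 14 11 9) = (0 1 6)(4 14 11 9) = [1, 6, 2, 3, 14, 5, 0, 7, 8, 4, 10, 9, 12, 13, 11]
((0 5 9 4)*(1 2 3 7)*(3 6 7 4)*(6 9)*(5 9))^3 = ((0 9 3 4)(1 2 5 6 7))^3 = (0 4 3 9)(1 6 2 7 5)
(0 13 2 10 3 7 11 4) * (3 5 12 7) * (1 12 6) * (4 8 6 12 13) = [4, 13, 10, 3, 0, 12, 1, 11, 6, 9, 5, 8, 7, 2] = (0 4)(1 13 2 10 5 12 7 11 8 6)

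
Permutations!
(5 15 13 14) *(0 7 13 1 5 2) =(0 7 13 14 2)(1 5 15) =[7, 5, 0, 3, 4, 15, 6, 13, 8, 9, 10, 11, 12, 14, 2, 1]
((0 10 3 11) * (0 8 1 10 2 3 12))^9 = (0 2 3 11 8 1 10 12)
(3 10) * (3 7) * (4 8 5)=[0, 1, 2, 10, 8, 4, 6, 3, 5, 9, 7]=(3 10 7)(4 8 5)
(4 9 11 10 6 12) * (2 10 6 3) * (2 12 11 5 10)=(3 12 4 9 5 10)(6 11)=[0, 1, 2, 12, 9, 10, 11, 7, 8, 5, 3, 6, 4]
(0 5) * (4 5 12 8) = [12, 1, 2, 3, 5, 0, 6, 7, 4, 9, 10, 11, 8] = (0 12 8 4 5)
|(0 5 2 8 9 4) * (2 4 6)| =12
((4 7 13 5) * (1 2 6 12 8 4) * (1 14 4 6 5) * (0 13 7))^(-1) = (0 4 14 5 2 1 13)(6 8 12)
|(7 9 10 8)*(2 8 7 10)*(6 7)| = 6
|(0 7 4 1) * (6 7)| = 5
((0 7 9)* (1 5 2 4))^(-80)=(0 7 9)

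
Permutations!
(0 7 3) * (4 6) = (0 7 3)(4 6) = [7, 1, 2, 0, 6, 5, 4, 3]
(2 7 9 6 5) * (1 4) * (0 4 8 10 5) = (0 4 1 8 10 5 2 7 9 6) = [4, 8, 7, 3, 1, 2, 0, 9, 10, 6, 5]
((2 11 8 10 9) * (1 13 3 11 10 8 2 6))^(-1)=(1 6 9 10 2 11 3 13)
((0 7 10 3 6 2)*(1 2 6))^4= (0 1 10)(2 3 7)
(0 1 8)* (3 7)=(0 1 8)(3 7)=[1, 8, 2, 7, 4, 5, 6, 3, 0]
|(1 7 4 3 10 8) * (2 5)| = 6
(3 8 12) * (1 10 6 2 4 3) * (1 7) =(1 10 6 2 4 3 8 12 7) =[0, 10, 4, 8, 3, 5, 2, 1, 12, 9, 6, 11, 7]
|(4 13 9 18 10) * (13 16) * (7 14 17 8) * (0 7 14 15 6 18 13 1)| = 18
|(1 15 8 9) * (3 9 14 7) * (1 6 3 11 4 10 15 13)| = 42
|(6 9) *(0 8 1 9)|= |(0 8 1 9 6)|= 5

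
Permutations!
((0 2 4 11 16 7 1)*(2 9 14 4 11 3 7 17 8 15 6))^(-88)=((0 9 14 4 3 7 1)(2 11 16 17 8 15 6))^(-88)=(0 4 1 14 7 9 3)(2 17 6 16 15 11 8)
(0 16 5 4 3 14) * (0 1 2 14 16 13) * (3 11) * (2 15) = (0 13)(1 15 2 14)(3 16 5 4 11) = [13, 15, 14, 16, 11, 4, 6, 7, 8, 9, 10, 3, 12, 0, 1, 2, 5]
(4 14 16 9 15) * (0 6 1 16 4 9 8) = (0 6 1 16 8)(4 14)(9 15) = [6, 16, 2, 3, 14, 5, 1, 7, 0, 15, 10, 11, 12, 13, 4, 9, 8]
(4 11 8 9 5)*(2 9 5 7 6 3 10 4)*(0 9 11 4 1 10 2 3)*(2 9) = [2, 10, 11, 9, 4, 3, 0, 6, 5, 7, 1, 8] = (0 2 11 8 5 3 9 7 6)(1 10)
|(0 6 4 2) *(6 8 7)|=6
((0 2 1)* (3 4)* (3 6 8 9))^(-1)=((0 2 1)(3 4 6 8 9))^(-1)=(0 1 2)(3 9 8 6 4)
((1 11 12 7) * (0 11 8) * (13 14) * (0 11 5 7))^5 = (0 11 1 5 12 8 7)(13 14)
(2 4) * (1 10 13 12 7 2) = (1 10 13 12 7 2 4) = [0, 10, 4, 3, 1, 5, 6, 2, 8, 9, 13, 11, 7, 12]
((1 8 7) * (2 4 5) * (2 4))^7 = ((1 8 7)(4 5))^7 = (1 8 7)(4 5)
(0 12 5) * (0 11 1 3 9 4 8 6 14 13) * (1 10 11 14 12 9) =[9, 3, 2, 1, 8, 14, 12, 7, 6, 4, 11, 10, 5, 0, 13] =(0 9 4 8 6 12 5 14 13)(1 3)(10 11)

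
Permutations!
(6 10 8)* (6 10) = [0, 1, 2, 3, 4, 5, 6, 7, 10, 9, 8] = (8 10)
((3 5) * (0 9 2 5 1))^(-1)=((0 9 2 5 3 1))^(-1)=(0 1 3 5 2 9)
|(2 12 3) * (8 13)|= 6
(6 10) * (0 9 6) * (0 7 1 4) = (0 9 6 10 7 1 4) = [9, 4, 2, 3, 0, 5, 10, 1, 8, 6, 7]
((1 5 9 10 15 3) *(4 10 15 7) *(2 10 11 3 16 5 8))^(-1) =(1 3 11 4 7 10 2 8)(5 16 15 9)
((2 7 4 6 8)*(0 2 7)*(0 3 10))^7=((0 2 3 10)(4 6 8 7))^7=(0 10 3 2)(4 7 8 6)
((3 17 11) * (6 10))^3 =((3 17 11)(6 10))^3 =(17)(6 10)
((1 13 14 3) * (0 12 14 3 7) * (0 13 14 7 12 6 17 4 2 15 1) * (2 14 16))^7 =(0 13 12 4 6 3 7 14 17)(1 15 2 16)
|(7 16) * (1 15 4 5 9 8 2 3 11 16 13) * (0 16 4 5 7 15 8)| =|(0 16 15 5 9)(1 8 2 3 11 4 7 13)| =40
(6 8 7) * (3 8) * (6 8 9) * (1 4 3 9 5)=(1 4 3 5)(6 9)(7 8)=[0, 4, 2, 5, 3, 1, 9, 8, 7, 6]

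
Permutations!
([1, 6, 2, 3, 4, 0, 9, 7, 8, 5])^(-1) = (0 5 9 6 1)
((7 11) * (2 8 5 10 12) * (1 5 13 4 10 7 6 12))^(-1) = ((1 5 7 11 6 12 2 8 13 4 10))^(-1) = (1 10 4 13 8 2 12 6 11 7 5)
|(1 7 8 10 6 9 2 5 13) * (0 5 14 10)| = 30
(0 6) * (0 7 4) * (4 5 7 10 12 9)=[6, 1, 2, 3, 0, 7, 10, 5, 8, 4, 12, 11, 9]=(0 6 10 12 9 4)(5 7)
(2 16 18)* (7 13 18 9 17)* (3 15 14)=(2 16 9 17 7 13 18)(3 15 14)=[0, 1, 16, 15, 4, 5, 6, 13, 8, 17, 10, 11, 12, 18, 3, 14, 9, 7, 2]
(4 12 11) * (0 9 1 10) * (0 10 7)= (0 9 1 7)(4 12 11)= [9, 7, 2, 3, 12, 5, 6, 0, 8, 1, 10, 4, 11]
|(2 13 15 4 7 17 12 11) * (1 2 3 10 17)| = |(1 2 13 15 4 7)(3 10 17 12 11)| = 30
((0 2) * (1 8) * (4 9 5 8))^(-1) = ((0 2)(1 4 9 5 8))^(-1) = (0 2)(1 8 5 9 4)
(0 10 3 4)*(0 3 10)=(10)(3 4)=[0, 1, 2, 4, 3, 5, 6, 7, 8, 9, 10]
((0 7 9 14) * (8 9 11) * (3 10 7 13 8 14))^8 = (0 14 11 7 10 3 9 8 13)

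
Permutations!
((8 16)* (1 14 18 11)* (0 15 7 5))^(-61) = ((0 15 7 5)(1 14 18 11)(8 16))^(-61) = (0 5 7 15)(1 11 18 14)(8 16)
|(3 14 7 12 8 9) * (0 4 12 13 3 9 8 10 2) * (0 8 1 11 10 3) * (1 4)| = |(0 1 11 10 2 8 4 12 3 14 7 13)| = 12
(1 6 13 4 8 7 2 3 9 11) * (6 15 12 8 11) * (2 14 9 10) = (1 15 12 8 7 14 9 6 13 4 11)(2 3 10) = [0, 15, 3, 10, 11, 5, 13, 14, 7, 6, 2, 1, 8, 4, 9, 12]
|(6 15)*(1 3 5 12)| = 4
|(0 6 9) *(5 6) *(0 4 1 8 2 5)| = |(1 8 2 5 6 9 4)| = 7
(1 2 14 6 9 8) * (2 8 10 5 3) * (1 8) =(2 14 6 9 10 5 3) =[0, 1, 14, 2, 4, 3, 9, 7, 8, 10, 5, 11, 12, 13, 6]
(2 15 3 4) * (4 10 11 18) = (2 15 3 10 11 18 4) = [0, 1, 15, 10, 2, 5, 6, 7, 8, 9, 11, 18, 12, 13, 14, 3, 16, 17, 4]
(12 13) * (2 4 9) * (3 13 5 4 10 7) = (2 10 7 3 13 12 5 4 9) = [0, 1, 10, 13, 9, 4, 6, 3, 8, 2, 7, 11, 5, 12]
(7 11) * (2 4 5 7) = (2 4 5 7 11) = [0, 1, 4, 3, 5, 7, 6, 11, 8, 9, 10, 2]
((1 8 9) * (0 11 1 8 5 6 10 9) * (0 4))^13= (0 6 4 5 8 1 9 11 10)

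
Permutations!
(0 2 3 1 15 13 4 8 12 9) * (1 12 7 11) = (0 2 3 12 9)(1 15 13 4 8 7 11) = [2, 15, 3, 12, 8, 5, 6, 11, 7, 0, 10, 1, 9, 4, 14, 13]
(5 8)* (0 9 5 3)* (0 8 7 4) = (0 9 5 7 4)(3 8) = [9, 1, 2, 8, 0, 7, 6, 4, 3, 5]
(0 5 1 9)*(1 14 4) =(0 5 14 4 1 9) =[5, 9, 2, 3, 1, 14, 6, 7, 8, 0, 10, 11, 12, 13, 4]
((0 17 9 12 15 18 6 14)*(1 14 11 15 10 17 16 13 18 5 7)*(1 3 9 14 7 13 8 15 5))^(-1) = ((0 16 8 15 1 7 3 9 12 10 17 14)(5 13 18 6 11))^(-1) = (0 14 17 10 12 9 3 7 1 15 8 16)(5 11 6 18 13)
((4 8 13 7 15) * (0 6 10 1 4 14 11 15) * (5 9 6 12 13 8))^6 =(15)(0 13)(7 12)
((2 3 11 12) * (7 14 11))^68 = (2 7 11)(3 14 12)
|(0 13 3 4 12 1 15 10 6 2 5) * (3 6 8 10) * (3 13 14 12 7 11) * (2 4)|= |(0 14 12 1 15 13 6 4 7 11 3 2 5)(8 10)|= 26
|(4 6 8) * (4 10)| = 4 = |(4 6 8 10)|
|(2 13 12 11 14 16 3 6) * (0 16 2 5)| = |(0 16 3 6 5)(2 13 12 11 14)| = 5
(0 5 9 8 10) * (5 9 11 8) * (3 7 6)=(0 9 5 11 8 10)(3 7 6)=[9, 1, 2, 7, 4, 11, 3, 6, 10, 5, 0, 8]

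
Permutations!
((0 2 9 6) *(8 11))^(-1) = ((0 2 9 6)(8 11))^(-1) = (0 6 9 2)(8 11)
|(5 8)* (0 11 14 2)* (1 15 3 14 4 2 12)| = 20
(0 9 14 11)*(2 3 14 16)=[9, 1, 3, 14, 4, 5, 6, 7, 8, 16, 10, 0, 12, 13, 11, 15, 2]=(0 9 16 2 3 14 11)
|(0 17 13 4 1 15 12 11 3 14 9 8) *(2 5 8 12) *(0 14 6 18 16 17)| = 16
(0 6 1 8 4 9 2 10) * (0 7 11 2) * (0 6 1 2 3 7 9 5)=(0 1 8 4 5)(2 10 9 6)(3 7 11)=[1, 8, 10, 7, 5, 0, 2, 11, 4, 6, 9, 3]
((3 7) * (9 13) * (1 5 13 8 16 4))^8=(1 5 13 9 8 16 4)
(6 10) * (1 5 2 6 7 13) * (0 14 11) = [14, 5, 6, 3, 4, 2, 10, 13, 8, 9, 7, 0, 12, 1, 11] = (0 14 11)(1 5 2 6 10 7 13)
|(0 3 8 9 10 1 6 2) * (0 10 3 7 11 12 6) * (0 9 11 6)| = |(0 7 6 2 10 1 9 3 8 11 12)| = 11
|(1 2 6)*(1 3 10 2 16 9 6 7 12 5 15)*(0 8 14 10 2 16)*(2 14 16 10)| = |(0 8 16 9 6 3 14 2 7 12 5 15 1)| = 13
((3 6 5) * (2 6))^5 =((2 6 5 3))^5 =(2 6 5 3)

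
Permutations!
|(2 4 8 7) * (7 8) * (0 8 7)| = 5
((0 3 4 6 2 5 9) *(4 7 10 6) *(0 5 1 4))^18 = (0 7 6 1)(2 4 3 10)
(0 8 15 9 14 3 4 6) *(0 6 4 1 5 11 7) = (0 8 15 9 14 3 1 5 11 7) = [8, 5, 2, 1, 4, 11, 6, 0, 15, 14, 10, 7, 12, 13, 3, 9]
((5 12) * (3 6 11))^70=(12)(3 6 11)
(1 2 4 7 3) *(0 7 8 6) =(0 7 3 1 2 4 8 6) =[7, 2, 4, 1, 8, 5, 0, 3, 6]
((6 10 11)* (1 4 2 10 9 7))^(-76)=(1 11)(2 9)(4 6)(7 10)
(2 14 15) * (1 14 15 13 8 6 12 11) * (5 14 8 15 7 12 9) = (1 8 6 9 5 14 13 15 2 7 12 11) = [0, 8, 7, 3, 4, 14, 9, 12, 6, 5, 10, 1, 11, 15, 13, 2]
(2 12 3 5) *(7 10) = (2 12 3 5)(7 10) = [0, 1, 12, 5, 4, 2, 6, 10, 8, 9, 7, 11, 3]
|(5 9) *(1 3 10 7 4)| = |(1 3 10 7 4)(5 9)| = 10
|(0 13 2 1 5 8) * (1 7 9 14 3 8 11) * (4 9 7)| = |(0 13 2 4 9 14 3 8)(1 5 11)| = 24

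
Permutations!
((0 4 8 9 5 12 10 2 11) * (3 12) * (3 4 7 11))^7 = (0 7 11)(2 10 12 3)(4 5 9 8) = ((0 7 11)(2 3 12 10)(4 8 9 5))^7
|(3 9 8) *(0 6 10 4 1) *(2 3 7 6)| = 10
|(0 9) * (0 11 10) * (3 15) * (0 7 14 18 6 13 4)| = 10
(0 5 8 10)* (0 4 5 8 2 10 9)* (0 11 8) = [0, 1, 10, 3, 5, 2, 6, 7, 9, 11, 4, 8] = (2 10 4 5)(8 9 11)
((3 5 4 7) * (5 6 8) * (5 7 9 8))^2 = (3 5 9 7 6 4 8)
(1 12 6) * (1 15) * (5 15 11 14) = (1 12 6 11 14 5 15) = [0, 12, 2, 3, 4, 15, 11, 7, 8, 9, 10, 14, 6, 13, 5, 1]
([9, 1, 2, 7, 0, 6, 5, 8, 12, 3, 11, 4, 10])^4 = (0 8 4 7 11 3 10 9 12)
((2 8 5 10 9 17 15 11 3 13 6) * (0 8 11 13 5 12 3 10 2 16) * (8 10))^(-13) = (0 17 6 10 15 16 9 13)(2 5 3 12 8 11)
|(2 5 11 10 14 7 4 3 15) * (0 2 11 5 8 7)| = |(0 2 8 7 4 3 15 11 10 14)| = 10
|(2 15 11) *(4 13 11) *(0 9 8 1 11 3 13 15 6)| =14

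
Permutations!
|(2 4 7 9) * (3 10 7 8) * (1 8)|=|(1 8 3 10 7 9 2 4)|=8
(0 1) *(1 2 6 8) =(0 2 6 8 1) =[2, 0, 6, 3, 4, 5, 8, 7, 1]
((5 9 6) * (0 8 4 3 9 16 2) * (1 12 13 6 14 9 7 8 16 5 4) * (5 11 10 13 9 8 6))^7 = (0 16 2)(1 9 8 12 14)(3 4 6 7)(5 13 10 11)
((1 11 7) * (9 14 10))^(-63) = ((1 11 7)(9 14 10))^(-63) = (14)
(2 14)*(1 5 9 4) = (1 5 9 4)(2 14) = [0, 5, 14, 3, 1, 9, 6, 7, 8, 4, 10, 11, 12, 13, 2]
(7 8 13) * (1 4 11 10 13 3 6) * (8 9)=(1 4 11 10 13 7 9 8 3 6)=[0, 4, 2, 6, 11, 5, 1, 9, 3, 8, 13, 10, 12, 7]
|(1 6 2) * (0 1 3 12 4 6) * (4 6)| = 4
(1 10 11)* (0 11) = (0 11 1 10) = [11, 10, 2, 3, 4, 5, 6, 7, 8, 9, 0, 1]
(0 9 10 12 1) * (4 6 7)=[9, 0, 2, 3, 6, 5, 7, 4, 8, 10, 12, 11, 1]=(0 9 10 12 1)(4 6 7)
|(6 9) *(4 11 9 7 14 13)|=|(4 11 9 6 7 14 13)|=7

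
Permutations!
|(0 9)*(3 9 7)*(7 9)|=2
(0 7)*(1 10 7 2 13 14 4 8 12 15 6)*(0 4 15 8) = (0 2 13 14 15 6 1 10 7 4)(8 12) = [2, 10, 13, 3, 0, 5, 1, 4, 12, 9, 7, 11, 8, 14, 15, 6]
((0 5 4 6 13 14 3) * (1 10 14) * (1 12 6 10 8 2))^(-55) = (0 3 14 10 4 5)(1 2 8)(6 12 13)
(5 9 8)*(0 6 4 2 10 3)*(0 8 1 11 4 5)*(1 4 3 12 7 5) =[6, 11, 10, 8, 2, 9, 1, 5, 0, 4, 12, 3, 7] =(0 6 1 11 3 8)(2 10 12 7 5 9 4)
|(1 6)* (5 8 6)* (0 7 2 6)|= 7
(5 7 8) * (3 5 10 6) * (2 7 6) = [0, 1, 7, 5, 4, 6, 3, 8, 10, 9, 2] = (2 7 8 10)(3 5 6)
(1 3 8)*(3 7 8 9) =(1 7 8)(3 9) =[0, 7, 2, 9, 4, 5, 6, 8, 1, 3]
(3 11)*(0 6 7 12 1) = (0 6 7 12 1)(3 11) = [6, 0, 2, 11, 4, 5, 7, 12, 8, 9, 10, 3, 1]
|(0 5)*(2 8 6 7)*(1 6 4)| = |(0 5)(1 6 7 2 8 4)| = 6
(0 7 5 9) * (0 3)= (0 7 5 9 3)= [7, 1, 2, 0, 4, 9, 6, 5, 8, 3]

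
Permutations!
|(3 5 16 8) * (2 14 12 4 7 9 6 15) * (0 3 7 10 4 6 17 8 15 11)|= |(0 3 5 16 15 2 14 12 6 11)(4 10)(7 9 17 8)|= 20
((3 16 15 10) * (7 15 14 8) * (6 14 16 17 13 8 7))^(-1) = ((3 17 13 8 6 14 7 15 10))^(-1) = (3 10 15 7 14 6 8 13 17)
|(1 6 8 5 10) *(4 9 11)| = |(1 6 8 5 10)(4 9 11)| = 15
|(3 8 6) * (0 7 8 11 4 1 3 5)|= 20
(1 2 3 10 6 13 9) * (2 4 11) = [0, 4, 3, 10, 11, 5, 13, 7, 8, 1, 6, 2, 12, 9] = (1 4 11 2 3 10 6 13 9)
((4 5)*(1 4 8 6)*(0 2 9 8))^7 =(0 5 4 1 6 8 9 2)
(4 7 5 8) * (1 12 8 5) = (1 12 8 4 7) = [0, 12, 2, 3, 7, 5, 6, 1, 4, 9, 10, 11, 8]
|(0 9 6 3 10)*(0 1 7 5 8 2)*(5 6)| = 5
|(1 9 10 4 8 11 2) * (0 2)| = 8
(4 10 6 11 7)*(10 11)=[0, 1, 2, 3, 11, 5, 10, 4, 8, 9, 6, 7]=(4 11 7)(6 10)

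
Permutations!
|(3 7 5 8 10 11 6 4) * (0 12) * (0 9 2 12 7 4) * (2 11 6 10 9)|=|(0 7 5 8 9 11 10 6)(2 12)(3 4)|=8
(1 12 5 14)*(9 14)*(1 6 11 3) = (1 12 5 9 14 6 11 3) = [0, 12, 2, 1, 4, 9, 11, 7, 8, 14, 10, 3, 5, 13, 6]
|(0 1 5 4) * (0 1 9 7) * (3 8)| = |(0 9 7)(1 5 4)(3 8)| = 6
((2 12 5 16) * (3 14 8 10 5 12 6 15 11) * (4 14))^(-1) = (2 16 5 10 8 14 4 3 11 15 6)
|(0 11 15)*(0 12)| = |(0 11 15 12)| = 4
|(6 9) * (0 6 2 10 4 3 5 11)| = |(0 6 9 2 10 4 3 5 11)| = 9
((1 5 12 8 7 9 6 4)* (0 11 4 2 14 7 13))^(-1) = ((0 11 4 1 5 12 8 13)(2 14 7 9 6))^(-1) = (0 13 8 12 5 1 4 11)(2 6 9 7 14)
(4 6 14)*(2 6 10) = (2 6 14 4 10) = [0, 1, 6, 3, 10, 5, 14, 7, 8, 9, 2, 11, 12, 13, 4]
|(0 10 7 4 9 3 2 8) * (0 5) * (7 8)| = |(0 10 8 5)(2 7 4 9 3)| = 20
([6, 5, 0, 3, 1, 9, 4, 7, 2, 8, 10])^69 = (10)(0 9 4 2 5 6 8 1)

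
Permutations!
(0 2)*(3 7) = (0 2)(3 7) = [2, 1, 0, 7, 4, 5, 6, 3]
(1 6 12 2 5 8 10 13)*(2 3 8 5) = (1 6 12 3 8 10 13) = [0, 6, 2, 8, 4, 5, 12, 7, 10, 9, 13, 11, 3, 1]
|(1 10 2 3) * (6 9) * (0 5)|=4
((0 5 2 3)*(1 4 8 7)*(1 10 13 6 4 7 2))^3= (0 7 6 2 5 10 4 3 1 13 8)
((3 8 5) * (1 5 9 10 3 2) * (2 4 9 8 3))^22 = ((1 5 4 9 10 2))^22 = (1 10 4)(2 9 5)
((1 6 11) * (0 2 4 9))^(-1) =(0 9 4 2)(1 11 6)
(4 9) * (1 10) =(1 10)(4 9) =[0, 10, 2, 3, 9, 5, 6, 7, 8, 4, 1]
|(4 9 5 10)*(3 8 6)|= 12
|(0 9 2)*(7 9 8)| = 5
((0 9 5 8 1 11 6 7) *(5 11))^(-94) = (0 9 11 6 7)(1 8 5)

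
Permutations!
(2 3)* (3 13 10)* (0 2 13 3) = (0 2 3 13 10) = [2, 1, 3, 13, 4, 5, 6, 7, 8, 9, 0, 11, 12, 10]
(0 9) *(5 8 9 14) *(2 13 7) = (0 14 5 8 9)(2 13 7) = [14, 1, 13, 3, 4, 8, 6, 2, 9, 0, 10, 11, 12, 7, 5]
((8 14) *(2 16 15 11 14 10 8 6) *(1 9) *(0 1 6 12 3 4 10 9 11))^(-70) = ((0 1 11 14 12 3 4 10 8 9 6 2 16 15))^(-70) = (16)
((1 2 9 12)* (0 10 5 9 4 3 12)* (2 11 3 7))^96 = ((0 10 5 9)(1 11 3 12)(2 4 7))^96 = (12)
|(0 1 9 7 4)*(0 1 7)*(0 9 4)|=2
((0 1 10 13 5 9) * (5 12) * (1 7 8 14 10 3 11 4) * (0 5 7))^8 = (7 14 13)(8 10 12)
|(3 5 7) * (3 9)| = 4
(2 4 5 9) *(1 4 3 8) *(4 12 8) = [0, 12, 3, 4, 5, 9, 6, 7, 1, 2, 10, 11, 8] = (1 12 8)(2 3 4 5 9)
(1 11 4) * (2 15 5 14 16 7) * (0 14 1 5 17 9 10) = (0 14 16 7 2 15 17 9 10)(1 11 4 5) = [14, 11, 15, 3, 5, 1, 6, 2, 8, 10, 0, 4, 12, 13, 16, 17, 7, 9]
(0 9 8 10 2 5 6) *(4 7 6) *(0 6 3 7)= (0 9 8 10 2 5 4)(3 7)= [9, 1, 5, 7, 0, 4, 6, 3, 10, 8, 2]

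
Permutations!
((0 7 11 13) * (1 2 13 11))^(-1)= (0 13 2 1 7)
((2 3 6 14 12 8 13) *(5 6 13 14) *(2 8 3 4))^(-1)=((2 4)(3 13 8 14 12)(5 6))^(-1)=(2 4)(3 12 14 8 13)(5 6)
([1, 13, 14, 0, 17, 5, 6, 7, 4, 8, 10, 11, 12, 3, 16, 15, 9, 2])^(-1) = (0 3 13 1)(2 17 4 8 9 16 14)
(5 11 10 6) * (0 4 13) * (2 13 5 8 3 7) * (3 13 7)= (0 4 5 11 10 6 8 13)(2 7)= [4, 1, 7, 3, 5, 11, 8, 2, 13, 9, 6, 10, 12, 0]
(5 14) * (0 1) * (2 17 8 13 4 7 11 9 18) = (0 1)(2 17 8 13 4 7 11 9 18)(5 14) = [1, 0, 17, 3, 7, 14, 6, 11, 13, 18, 10, 9, 12, 4, 5, 15, 16, 8, 2]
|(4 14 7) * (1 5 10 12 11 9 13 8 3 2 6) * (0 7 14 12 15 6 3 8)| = 70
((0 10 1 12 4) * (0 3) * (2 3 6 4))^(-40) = (0 1 2)(3 10 12)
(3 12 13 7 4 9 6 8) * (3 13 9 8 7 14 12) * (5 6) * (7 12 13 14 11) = [0, 1, 2, 3, 8, 6, 12, 4, 14, 5, 10, 7, 9, 11, 13] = (4 8 14 13 11 7)(5 6 12 9)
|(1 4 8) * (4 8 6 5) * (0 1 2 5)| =7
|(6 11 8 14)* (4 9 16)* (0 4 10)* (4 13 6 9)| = |(0 13 6 11 8 14 9 16 10)| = 9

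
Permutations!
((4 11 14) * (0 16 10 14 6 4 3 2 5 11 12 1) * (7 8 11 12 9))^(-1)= (0 1 12 5 2 3 14 10 16)(4 6 11 8 7 9)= ((0 16 10 14 3 2 5 12 1)(4 9 7 8 11 6))^(-1)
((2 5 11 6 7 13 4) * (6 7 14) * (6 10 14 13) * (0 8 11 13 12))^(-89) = (0 8 11 7 6 12)(2 4 13 5)(10 14)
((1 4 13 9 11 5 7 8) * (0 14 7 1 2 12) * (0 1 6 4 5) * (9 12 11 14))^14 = ((0 9 14 7 8 2 11)(1 5 6 4 13 12))^14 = (14)(1 6 13)(4 12 5)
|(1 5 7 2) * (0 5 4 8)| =7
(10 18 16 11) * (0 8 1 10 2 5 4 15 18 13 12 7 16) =(0 8 1 10 13 12 7 16 11 2 5 4 15 18) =[8, 10, 5, 3, 15, 4, 6, 16, 1, 9, 13, 2, 7, 12, 14, 18, 11, 17, 0]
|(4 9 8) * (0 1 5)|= |(0 1 5)(4 9 8)|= 3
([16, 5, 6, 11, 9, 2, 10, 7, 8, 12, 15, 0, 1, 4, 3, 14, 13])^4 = [9, 10, 14, 13, 5, 15, 3, 7, 8, 2, 11, 4, 6, 1, 16, 0, 12]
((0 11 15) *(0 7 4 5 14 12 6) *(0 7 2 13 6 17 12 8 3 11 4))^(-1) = (0 7 6 13 2 15 11 3 8 14 5 4)(12 17)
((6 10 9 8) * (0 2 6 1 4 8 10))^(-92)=(10)(0 2 6)(1 4 8)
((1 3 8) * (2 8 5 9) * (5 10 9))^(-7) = (1 8 2 9 10 3)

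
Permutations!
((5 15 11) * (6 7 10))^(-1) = ((5 15 11)(6 7 10))^(-1) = (5 11 15)(6 10 7)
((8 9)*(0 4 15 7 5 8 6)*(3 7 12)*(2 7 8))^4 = (0 3)(2 7 5)(4 8)(6 12)(9 15)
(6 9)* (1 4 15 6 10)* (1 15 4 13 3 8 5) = (1 13 3 8 5)(6 9 10 15) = [0, 13, 2, 8, 4, 1, 9, 7, 5, 10, 15, 11, 12, 3, 14, 6]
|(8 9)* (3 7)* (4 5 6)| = |(3 7)(4 5 6)(8 9)| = 6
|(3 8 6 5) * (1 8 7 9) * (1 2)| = 8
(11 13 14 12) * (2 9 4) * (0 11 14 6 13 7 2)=(0 11 7 2 9 4)(6 13)(12 14)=[11, 1, 9, 3, 0, 5, 13, 2, 8, 4, 10, 7, 14, 6, 12]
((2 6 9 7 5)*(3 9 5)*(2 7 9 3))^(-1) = ((9)(2 6 5 7))^(-1) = (9)(2 7 5 6)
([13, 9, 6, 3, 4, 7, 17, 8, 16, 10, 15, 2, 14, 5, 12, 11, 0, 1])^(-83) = (0 13 5 7 8 16)(1 2 10 17 11 9 6 15)(12 14)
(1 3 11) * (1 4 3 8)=[0, 8, 2, 11, 3, 5, 6, 7, 1, 9, 10, 4]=(1 8)(3 11 4)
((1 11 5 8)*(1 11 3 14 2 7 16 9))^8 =((1 3 14 2 7 16 9)(5 8 11))^8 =(1 3 14 2 7 16 9)(5 11 8)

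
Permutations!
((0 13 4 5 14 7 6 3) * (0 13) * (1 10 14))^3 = ((1 10 14 7 6 3 13 4 5))^3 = (1 7 13)(3 5 14)(4 10 6)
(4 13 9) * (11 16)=[0, 1, 2, 3, 13, 5, 6, 7, 8, 4, 10, 16, 12, 9, 14, 15, 11]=(4 13 9)(11 16)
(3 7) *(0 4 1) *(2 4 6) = (0 6 2 4 1)(3 7) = [6, 0, 4, 7, 1, 5, 2, 3]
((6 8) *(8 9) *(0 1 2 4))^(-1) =(0 4 2 1)(6 8 9)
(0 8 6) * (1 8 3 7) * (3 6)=(0 6)(1 8 3 7)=[6, 8, 2, 7, 4, 5, 0, 1, 3]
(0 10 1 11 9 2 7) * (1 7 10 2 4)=(0 2 10 7)(1 11 9 4)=[2, 11, 10, 3, 1, 5, 6, 0, 8, 4, 7, 9]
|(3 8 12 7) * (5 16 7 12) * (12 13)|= 10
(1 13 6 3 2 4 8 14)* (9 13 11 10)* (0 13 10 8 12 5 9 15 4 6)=(0 13)(1 11 8 14)(2 6 3)(4 12 5 9 10 15)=[13, 11, 6, 2, 12, 9, 3, 7, 14, 10, 15, 8, 5, 0, 1, 4]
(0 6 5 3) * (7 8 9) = (0 6 5 3)(7 8 9) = [6, 1, 2, 0, 4, 3, 5, 8, 9, 7]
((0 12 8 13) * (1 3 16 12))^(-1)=((0 1 3 16 12 8 13))^(-1)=(0 13 8 12 16 3 1)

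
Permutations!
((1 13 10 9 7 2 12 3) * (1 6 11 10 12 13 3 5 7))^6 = (2 13 12 5 7)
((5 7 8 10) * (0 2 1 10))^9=((0 2 1 10 5 7 8))^9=(0 1 5 8 2 10 7)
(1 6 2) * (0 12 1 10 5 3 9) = (0 12 1 6 2 10 5 3 9) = [12, 6, 10, 9, 4, 3, 2, 7, 8, 0, 5, 11, 1]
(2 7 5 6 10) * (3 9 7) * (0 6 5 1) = [6, 0, 3, 9, 4, 5, 10, 1, 8, 7, 2] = (0 6 10 2 3 9 7 1)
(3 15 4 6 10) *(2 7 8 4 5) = (2 7 8 4 6 10 3 15 5) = [0, 1, 7, 15, 6, 2, 10, 8, 4, 9, 3, 11, 12, 13, 14, 5]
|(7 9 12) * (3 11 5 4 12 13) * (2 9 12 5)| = 10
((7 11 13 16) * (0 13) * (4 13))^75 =((0 4 13 16 7 11))^75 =(0 16)(4 7)(11 13)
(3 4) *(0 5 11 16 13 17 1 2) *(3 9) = (0 5 11 16 13 17 1 2)(3 4 9) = [5, 2, 0, 4, 9, 11, 6, 7, 8, 3, 10, 16, 12, 17, 14, 15, 13, 1]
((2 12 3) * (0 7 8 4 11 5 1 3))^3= ((0 7 8 4 11 5 1 3 2 12))^3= (0 4 1 12 8 5 2 7 11 3)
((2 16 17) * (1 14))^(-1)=((1 14)(2 16 17))^(-1)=(1 14)(2 17 16)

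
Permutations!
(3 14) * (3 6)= [0, 1, 2, 14, 4, 5, 3, 7, 8, 9, 10, 11, 12, 13, 6]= (3 14 6)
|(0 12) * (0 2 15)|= |(0 12 2 15)|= 4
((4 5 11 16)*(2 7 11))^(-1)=((2 7 11 16 4 5))^(-1)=(2 5 4 16 11 7)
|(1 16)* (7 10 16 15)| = 5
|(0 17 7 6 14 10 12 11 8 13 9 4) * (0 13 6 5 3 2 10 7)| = |(0 17)(2 10 12 11 8 6 14 7 5 3)(4 13 9)| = 30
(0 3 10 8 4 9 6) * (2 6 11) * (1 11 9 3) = (0 1 11 2 6)(3 10 8 4) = [1, 11, 6, 10, 3, 5, 0, 7, 4, 9, 8, 2]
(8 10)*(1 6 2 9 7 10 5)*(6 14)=(1 14 6 2 9 7 10 8 5)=[0, 14, 9, 3, 4, 1, 2, 10, 5, 7, 8, 11, 12, 13, 6]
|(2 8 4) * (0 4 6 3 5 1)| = |(0 4 2 8 6 3 5 1)| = 8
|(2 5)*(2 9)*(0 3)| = 6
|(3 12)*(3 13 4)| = |(3 12 13 4)| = 4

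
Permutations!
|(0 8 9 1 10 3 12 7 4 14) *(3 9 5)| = |(0 8 5 3 12 7 4 14)(1 10 9)| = 24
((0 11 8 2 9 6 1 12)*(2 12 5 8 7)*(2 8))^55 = (12)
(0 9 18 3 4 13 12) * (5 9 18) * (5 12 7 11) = (0 18 3 4 13 7 11 5 9 12) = [18, 1, 2, 4, 13, 9, 6, 11, 8, 12, 10, 5, 0, 7, 14, 15, 16, 17, 3]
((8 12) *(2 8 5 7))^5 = ((2 8 12 5 7))^5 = (12)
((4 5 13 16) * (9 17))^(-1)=(4 16 13 5)(9 17)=((4 5 13 16)(9 17))^(-1)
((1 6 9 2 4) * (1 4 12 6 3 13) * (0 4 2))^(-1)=((0 4 2 12 6 9)(1 3 13))^(-1)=(0 9 6 12 2 4)(1 13 3)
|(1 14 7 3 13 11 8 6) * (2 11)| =9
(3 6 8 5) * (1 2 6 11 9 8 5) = [0, 2, 6, 11, 4, 3, 5, 7, 1, 8, 10, 9] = (1 2 6 5 3 11 9 8)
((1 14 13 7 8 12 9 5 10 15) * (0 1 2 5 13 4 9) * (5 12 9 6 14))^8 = (0 1 5 10 15 2 12)(4 14 6) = ((0 1 5 10 15 2 12)(4 6 14)(7 8 9 13))^8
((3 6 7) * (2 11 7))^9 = (2 6 3 7 11)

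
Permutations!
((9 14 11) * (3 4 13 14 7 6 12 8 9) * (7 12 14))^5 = (3 14 7 4 11 6 13)(8 12 9)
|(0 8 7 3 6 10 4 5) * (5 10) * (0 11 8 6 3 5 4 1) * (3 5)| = 5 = |(0 6 4 10 1)(3 5 11 8 7)|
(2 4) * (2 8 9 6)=(2 4 8 9 6)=[0, 1, 4, 3, 8, 5, 2, 7, 9, 6]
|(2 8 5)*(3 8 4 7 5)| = |(2 4 7 5)(3 8)| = 4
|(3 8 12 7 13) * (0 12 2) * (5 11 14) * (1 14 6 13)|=|(0 12 7 1 14 5 11 6 13 3 8 2)|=12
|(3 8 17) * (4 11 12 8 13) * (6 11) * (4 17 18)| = |(3 13 17)(4 6 11 12 8 18)| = 6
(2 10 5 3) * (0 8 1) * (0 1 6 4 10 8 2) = [2, 1, 8, 0, 10, 3, 4, 7, 6, 9, 5] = (0 2 8 6 4 10 5 3)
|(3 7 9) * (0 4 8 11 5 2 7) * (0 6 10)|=|(0 4 8 11 5 2 7 9 3 6 10)|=11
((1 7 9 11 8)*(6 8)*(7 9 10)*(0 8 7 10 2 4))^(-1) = (0 4 2 7 6 11 9 1 8)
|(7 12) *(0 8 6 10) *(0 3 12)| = 7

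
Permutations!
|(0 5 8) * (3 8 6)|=5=|(0 5 6 3 8)|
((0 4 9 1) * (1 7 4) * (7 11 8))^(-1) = ((0 1)(4 9 11 8 7))^(-1) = (0 1)(4 7 8 11 9)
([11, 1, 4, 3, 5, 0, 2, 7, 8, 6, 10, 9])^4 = [2, 1, 11, 3, 9, 6, 0, 7, 8, 5, 10, 4]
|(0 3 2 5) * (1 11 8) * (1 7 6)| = |(0 3 2 5)(1 11 8 7 6)| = 20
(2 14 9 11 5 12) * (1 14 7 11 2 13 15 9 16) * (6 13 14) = [0, 6, 7, 3, 4, 12, 13, 11, 8, 2, 10, 5, 14, 15, 16, 9, 1] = (1 6 13 15 9 2 7 11 5 12 14 16)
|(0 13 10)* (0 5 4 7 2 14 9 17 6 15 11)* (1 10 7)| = 20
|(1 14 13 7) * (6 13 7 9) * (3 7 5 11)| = 6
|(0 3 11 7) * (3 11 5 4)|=3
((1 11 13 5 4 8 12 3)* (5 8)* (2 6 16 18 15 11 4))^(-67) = (1 12 13 15 16 2 4 3 8 11 18 6 5)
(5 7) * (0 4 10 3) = [4, 1, 2, 0, 10, 7, 6, 5, 8, 9, 3] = (0 4 10 3)(5 7)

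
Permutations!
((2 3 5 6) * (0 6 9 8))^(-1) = (0 8 9 5 3 2 6)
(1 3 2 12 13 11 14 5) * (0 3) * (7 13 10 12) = (0 3 2 7 13 11 14 5 1)(10 12) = [3, 0, 7, 2, 4, 1, 6, 13, 8, 9, 12, 14, 10, 11, 5]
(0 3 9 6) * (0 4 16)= (0 3 9 6 4 16)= [3, 1, 2, 9, 16, 5, 4, 7, 8, 6, 10, 11, 12, 13, 14, 15, 0]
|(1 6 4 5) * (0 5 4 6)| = |(6)(0 5 1)| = 3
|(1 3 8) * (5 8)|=4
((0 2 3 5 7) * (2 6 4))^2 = ((0 6 4 2 3 5 7))^2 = (0 4 3 7 6 2 5)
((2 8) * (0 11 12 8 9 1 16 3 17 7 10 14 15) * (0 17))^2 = ((0 11 12 8 2 9 1 16 3)(7 10 14 15 17))^2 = (0 12 2 1 3 11 8 9 16)(7 14 17 10 15)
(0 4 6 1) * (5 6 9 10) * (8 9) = (0 4 8 9 10 5 6 1) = [4, 0, 2, 3, 8, 6, 1, 7, 9, 10, 5]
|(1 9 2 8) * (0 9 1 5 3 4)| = |(0 9 2 8 5 3 4)| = 7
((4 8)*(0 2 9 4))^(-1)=(0 8 4 9 2)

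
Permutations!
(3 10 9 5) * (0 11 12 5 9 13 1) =(0 11 12 5 3 10 13 1) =[11, 0, 2, 10, 4, 3, 6, 7, 8, 9, 13, 12, 5, 1]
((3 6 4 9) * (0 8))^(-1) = ((0 8)(3 6 4 9))^(-1) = (0 8)(3 9 4 6)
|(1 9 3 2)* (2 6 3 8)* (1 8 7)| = |(1 9 7)(2 8)(3 6)| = 6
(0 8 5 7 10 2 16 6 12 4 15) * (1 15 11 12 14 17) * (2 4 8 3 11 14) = (0 3 11 12 8 5 7 10 4 14 17 1 15)(2 16 6) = [3, 15, 16, 11, 14, 7, 2, 10, 5, 9, 4, 12, 8, 13, 17, 0, 6, 1]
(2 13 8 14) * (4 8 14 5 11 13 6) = (2 6 4 8 5 11 13 14) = [0, 1, 6, 3, 8, 11, 4, 7, 5, 9, 10, 13, 12, 14, 2]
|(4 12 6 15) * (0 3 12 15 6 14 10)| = 10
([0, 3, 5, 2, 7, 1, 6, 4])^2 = (7)(1 2)(3 5)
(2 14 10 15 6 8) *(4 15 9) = (2 14 10 9 4 15 6 8) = [0, 1, 14, 3, 15, 5, 8, 7, 2, 4, 9, 11, 12, 13, 10, 6]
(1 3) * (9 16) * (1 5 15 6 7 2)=(1 3 5 15 6 7 2)(9 16)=[0, 3, 1, 5, 4, 15, 7, 2, 8, 16, 10, 11, 12, 13, 14, 6, 9]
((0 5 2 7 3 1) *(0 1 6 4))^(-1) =(0 4 6 3 7 2 5)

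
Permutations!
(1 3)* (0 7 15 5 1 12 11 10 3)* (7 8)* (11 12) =(0 8 7 15 5 1)(3 11 10) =[8, 0, 2, 11, 4, 1, 6, 15, 7, 9, 3, 10, 12, 13, 14, 5]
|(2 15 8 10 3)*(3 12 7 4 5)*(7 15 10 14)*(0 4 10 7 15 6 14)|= |(0 4 5 3 2 7 10 12 6 14 15 8)|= 12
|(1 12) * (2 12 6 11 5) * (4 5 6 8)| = 6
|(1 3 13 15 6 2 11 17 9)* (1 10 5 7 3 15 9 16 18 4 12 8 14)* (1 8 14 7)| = 18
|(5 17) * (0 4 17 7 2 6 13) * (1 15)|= |(0 4 17 5 7 2 6 13)(1 15)|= 8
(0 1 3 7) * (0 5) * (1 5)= (0 5)(1 3 7)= [5, 3, 2, 7, 4, 0, 6, 1]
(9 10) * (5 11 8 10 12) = (5 11 8 10 9 12) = [0, 1, 2, 3, 4, 11, 6, 7, 10, 12, 9, 8, 5]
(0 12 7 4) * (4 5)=(0 12 7 5 4)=[12, 1, 2, 3, 0, 4, 6, 5, 8, 9, 10, 11, 7]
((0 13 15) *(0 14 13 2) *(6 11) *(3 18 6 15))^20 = (3 13 14 15 11 6 18)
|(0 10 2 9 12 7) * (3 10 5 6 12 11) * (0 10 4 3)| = |(0 5 6 12 7 10 2 9 11)(3 4)| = 18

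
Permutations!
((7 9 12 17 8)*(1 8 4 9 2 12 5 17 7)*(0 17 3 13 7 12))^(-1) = (0 2 7 13 3 5 9 4 17)(1 8)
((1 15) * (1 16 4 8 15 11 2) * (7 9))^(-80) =((1 11 2)(4 8 15 16)(7 9))^(-80) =(16)(1 11 2)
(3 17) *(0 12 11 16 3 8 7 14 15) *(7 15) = (0 12 11 16 3 17 8 15)(7 14) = [12, 1, 2, 17, 4, 5, 6, 14, 15, 9, 10, 16, 11, 13, 7, 0, 3, 8]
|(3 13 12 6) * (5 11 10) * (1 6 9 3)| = |(1 6)(3 13 12 9)(5 11 10)| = 12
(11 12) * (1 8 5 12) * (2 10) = (1 8 5 12 11)(2 10) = [0, 8, 10, 3, 4, 12, 6, 7, 5, 9, 2, 1, 11]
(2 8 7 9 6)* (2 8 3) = [0, 1, 3, 2, 4, 5, 8, 9, 7, 6] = (2 3)(6 8 7 9)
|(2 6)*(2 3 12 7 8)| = |(2 6 3 12 7 8)| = 6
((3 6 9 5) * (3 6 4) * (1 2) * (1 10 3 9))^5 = ((1 2 10 3 4 9 5 6))^5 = (1 9 10 6 4 2 5 3)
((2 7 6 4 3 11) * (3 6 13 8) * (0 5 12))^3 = ((0 5 12)(2 7 13 8 3 11)(4 6))^3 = (2 8)(3 7)(4 6)(11 13)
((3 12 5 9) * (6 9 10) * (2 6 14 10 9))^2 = ((2 6)(3 12 5 9)(10 14))^2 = (14)(3 5)(9 12)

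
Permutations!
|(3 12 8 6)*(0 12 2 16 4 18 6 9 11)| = |(0 12 8 9 11)(2 16 4 18 6 3)| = 30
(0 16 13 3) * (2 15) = (0 16 13 3)(2 15) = [16, 1, 15, 0, 4, 5, 6, 7, 8, 9, 10, 11, 12, 3, 14, 2, 13]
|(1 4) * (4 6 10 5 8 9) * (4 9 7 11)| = 8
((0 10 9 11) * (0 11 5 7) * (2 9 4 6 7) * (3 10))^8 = ((11)(0 3 10 4 6 7)(2 9 5))^8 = (11)(0 10 6)(2 5 9)(3 4 7)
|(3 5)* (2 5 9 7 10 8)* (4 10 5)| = 4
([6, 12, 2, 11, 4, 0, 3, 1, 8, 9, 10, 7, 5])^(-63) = [6, 12, 2, 11, 4, 0, 3, 1, 8, 9, 10, 7, 5]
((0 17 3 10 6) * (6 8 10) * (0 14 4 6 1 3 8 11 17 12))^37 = ((0 12)(1 3)(4 6 14)(8 10 11 17))^37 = (0 12)(1 3)(4 6 14)(8 10 11 17)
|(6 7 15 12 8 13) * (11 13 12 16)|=6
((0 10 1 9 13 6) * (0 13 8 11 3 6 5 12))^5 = (0 11 12 8 5 9 13 1 6 10 3)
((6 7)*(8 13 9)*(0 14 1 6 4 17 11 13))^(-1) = ((0 14 1 6 7 4 17 11 13 9 8))^(-1) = (0 8 9 13 11 17 4 7 6 1 14)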